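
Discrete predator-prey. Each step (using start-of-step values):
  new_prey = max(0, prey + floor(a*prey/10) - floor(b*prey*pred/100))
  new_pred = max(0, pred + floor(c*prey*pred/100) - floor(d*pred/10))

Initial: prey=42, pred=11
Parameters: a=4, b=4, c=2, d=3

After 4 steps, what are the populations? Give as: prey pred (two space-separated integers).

Step 1: prey: 42+16-18=40; pred: 11+9-3=17
Step 2: prey: 40+16-27=29; pred: 17+13-5=25
Step 3: prey: 29+11-29=11; pred: 25+14-7=32
Step 4: prey: 11+4-14=1; pred: 32+7-9=30

Answer: 1 30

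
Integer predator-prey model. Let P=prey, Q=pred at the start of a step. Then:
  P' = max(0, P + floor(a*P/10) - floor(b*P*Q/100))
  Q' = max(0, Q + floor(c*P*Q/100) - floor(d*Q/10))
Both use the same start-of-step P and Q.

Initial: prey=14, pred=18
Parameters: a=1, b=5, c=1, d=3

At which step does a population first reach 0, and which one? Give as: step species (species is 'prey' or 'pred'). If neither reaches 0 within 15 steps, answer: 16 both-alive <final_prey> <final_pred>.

Step 1: prey: 14+1-12=3; pred: 18+2-5=15
Step 2: prey: 3+0-2=1; pred: 15+0-4=11
Step 3: prey: 1+0-0=1; pred: 11+0-3=8
Step 4: prey: 1+0-0=1; pred: 8+0-2=6
Step 5: prey: 1+0-0=1; pred: 6+0-1=5
Step 6: prey: 1+0-0=1; pred: 5+0-1=4
Step 7: prey: 1+0-0=1; pred: 4+0-1=3
Step 8: prey: 1+0-0=1; pred: 3+0-0=3
Steps 9-15: state stable at prey=1, pred=3 (no change)
No extinction within 15 steps

Answer: 16 both-alive 1 3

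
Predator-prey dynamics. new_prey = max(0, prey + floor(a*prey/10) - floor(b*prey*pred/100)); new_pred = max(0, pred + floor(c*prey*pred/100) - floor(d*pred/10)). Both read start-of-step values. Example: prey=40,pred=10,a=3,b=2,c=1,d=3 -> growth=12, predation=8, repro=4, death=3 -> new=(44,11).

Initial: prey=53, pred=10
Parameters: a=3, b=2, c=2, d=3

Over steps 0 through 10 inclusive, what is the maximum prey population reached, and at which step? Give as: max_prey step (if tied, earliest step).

Step 1: prey: 53+15-10=58; pred: 10+10-3=17
Step 2: prey: 58+17-19=56; pred: 17+19-5=31
Step 3: prey: 56+16-34=38; pred: 31+34-9=56
Step 4: prey: 38+11-42=7; pred: 56+42-16=82
Step 5: prey: 7+2-11=0; pred: 82+11-24=69
Step 6: prey: 0+0-0=0; pred: 69+0-20=49
Step 7: prey: 0+0-0=0; pred: 49+0-14=35
Step 8: prey: 0+0-0=0; pred: 35+0-10=25
Step 9: prey: 0+0-0=0; pred: 25+0-7=18
Step 10: prey: 0+0-0=0; pred: 18+0-5=13
Max prey = 58 at step 1

Answer: 58 1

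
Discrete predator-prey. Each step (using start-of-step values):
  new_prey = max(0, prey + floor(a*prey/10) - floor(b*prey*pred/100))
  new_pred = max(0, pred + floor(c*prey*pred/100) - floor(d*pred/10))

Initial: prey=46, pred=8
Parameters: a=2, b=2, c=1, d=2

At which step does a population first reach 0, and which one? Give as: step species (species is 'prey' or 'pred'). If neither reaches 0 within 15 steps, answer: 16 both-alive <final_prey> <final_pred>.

Step 1: prey: 46+9-7=48; pred: 8+3-1=10
Step 2: prey: 48+9-9=48; pred: 10+4-2=12
Step 3: prey: 48+9-11=46; pred: 12+5-2=15
Step 4: prey: 46+9-13=42; pred: 15+6-3=18
Step 5: prey: 42+8-15=35; pred: 18+7-3=22
Step 6: prey: 35+7-15=27; pred: 22+7-4=25
Step 7: prey: 27+5-13=19; pred: 25+6-5=26
Step 8: prey: 19+3-9=13; pred: 26+4-5=25
Step 9: prey: 13+2-6=9; pred: 25+3-5=23
Step 10: prey: 9+1-4=6; pred: 23+2-4=21
Step 11: prey: 6+1-2=5; pred: 21+1-4=18
Step 12: prey: 5+1-1=5; pred: 18+0-3=15
Step 13: prey: 5+1-1=5; pred: 15+0-3=12
Step 14: prey: 5+1-1=5; pred: 12+0-2=10
Step 15: prey: 5+1-1=5; pred: 10+0-2=8
No extinction within 15 steps

Answer: 16 both-alive 5 8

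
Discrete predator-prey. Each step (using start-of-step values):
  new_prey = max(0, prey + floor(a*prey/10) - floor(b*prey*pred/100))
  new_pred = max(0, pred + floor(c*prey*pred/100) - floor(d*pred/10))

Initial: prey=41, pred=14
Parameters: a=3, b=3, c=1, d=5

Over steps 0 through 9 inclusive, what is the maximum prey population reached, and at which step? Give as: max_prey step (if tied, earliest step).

Answer: 70 9

Derivation:
Step 1: prey: 41+12-17=36; pred: 14+5-7=12
Step 2: prey: 36+10-12=34; pred: 12+4-6=10
Step 3: prey: 34+10-10=34; pred: 10+3-5=8
Step 4: prey: 34+10-8=36; pred: 8+2-4=6
Step 5: prey: 36+10-6=40; pred: 6+2-3=5
Step 6: prey: 40+12-6=46; pred: 5+2-2=5
Step 7: prey: 46+13-6=53; pred: 5+2-2=5
Step 8: prey: 53+15-7=61; pred: 5+2-2=5
Step 9: prey: 61+18-9=70; pred: 5+3-2=6
Max prey = 70 at step 9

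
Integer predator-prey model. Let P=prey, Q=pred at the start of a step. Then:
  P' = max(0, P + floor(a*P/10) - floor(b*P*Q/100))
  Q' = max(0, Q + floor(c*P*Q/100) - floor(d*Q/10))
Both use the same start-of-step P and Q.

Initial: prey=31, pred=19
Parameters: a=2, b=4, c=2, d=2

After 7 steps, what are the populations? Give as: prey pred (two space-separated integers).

Step 1: prey: 31+6-23=14; pred: 19+11-3=27
Step 2: prey: 14+2-15=1; pred: 27+7-5=29
Step 3: prey: 1+0-1=0; pred: 29+0-5=24
Step 4: prey: 0+0-0=0; pred: 24+0-4=20
Step 5: prey: 0+0-0=0; pred: 20+0-4=16
Step 6: prey: 0+0-0=0; pred: 16+0-3=13
Step 7: prey: 0+0-0=0; pred: 13+0-2=11

Answer: 0 11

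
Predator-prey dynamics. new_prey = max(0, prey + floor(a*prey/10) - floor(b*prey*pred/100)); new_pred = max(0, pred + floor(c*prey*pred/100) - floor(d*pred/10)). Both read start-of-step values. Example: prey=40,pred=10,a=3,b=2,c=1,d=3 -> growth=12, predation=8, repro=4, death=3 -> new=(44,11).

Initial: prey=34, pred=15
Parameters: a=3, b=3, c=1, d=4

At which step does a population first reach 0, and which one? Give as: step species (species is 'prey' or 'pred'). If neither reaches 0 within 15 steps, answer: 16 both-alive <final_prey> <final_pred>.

Step 1: prey: 34+10-15=29; pred: 15+5-6=14
Step 2: prey: 29+8-12=25; pred: 14+4-5=13
Step 3: prey: 25+7-9=23; pred: 13+3-5=11
Step 4: prey: 23+6-7=22; pred: 11+2-4=9
Step 5: prey: 22+6-5=23; pred: 9+1-3=7
Step 6: prey: 23+6-4=25; pred: 7+1-2=6
Step 7: prey: 25+7-4=28; pred: 6+1-2=5
Step 8: prey: 28+8-4=32; pred: 5+1-2=4
Step 9: prey: 32+9-3=38; pred: 4+1-1=4
Step 10: prey: 38+11-4=45; pred: 4+1-1=4
Step 11: prey: 45+13-5=53; pred: 4+1-1=4
Step 12: prey: 53+15-6=62; pred: 4+2-1=5
Step 13: prey: 62+18-9=71; pred: 5+3-2=6
Step 14: prey: 71+21-12=80; pred: 6+4-2=8
Step 15: prey: 80+24-19=85; pred: 8+6-3=11
No extinction within 15 steps

Answer: 16 both-alive 85 11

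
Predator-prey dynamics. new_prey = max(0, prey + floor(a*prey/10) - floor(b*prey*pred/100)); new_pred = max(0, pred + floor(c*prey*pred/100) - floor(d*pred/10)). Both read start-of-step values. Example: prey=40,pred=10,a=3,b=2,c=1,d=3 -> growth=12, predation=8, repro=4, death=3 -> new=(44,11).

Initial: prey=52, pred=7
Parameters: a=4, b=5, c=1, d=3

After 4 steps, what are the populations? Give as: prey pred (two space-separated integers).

Step 1: prey: 52+20-18=54; pred: 7+3-2=8
Step 2: prey: 54+21-21=54; pred: 8+4-2=10
Step 3: prey: 54+21-27=48; pred: 10+5-3=12
Step 4: prey: 48+19-28=39; pred: 12+5-3=14

Answer: 39 14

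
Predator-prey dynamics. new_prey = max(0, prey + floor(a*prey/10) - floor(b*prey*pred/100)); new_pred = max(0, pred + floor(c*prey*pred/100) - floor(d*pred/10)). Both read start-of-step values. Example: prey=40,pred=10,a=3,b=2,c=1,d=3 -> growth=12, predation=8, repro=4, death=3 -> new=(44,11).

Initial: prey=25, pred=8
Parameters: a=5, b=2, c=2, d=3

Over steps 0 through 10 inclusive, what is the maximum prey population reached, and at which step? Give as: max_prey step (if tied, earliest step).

Step 1: prey: 25+12-4=33; pred: 8+4-2=10
Step 2: prey: 33+16-6=43; pred: 10+6-3=13
Step 3: prey: 43+21-11=53; pred: 13+11-3=21
Step 4: prey: 53+26-22=57; pred: 21+22-6=37
Step 5: prey: 57+28-42=43; pred: 37+42-11=68
Step 6: prey: 43+21-58=6; pred: 68+58-20=106
Step 7: prey: 6+3-12=0; pred: 106+12-31=87
Step 8: prey: 0+0-0=0; pred: 87+0-26=61
Step 9: prey: 0+0-0=0; pred: 61+0-18=43
Step 10: prey: 0+0-0=0; pred: 43+0-12=31
Max prey = 57 at step 4

Answer: 57 4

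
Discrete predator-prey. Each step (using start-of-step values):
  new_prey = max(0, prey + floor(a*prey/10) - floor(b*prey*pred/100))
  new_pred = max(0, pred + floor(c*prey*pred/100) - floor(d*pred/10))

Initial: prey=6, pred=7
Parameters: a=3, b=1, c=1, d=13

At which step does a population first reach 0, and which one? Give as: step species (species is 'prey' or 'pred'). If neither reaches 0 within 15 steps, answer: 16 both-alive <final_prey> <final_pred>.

Step 1: prey: 6+1-0=7; pred: 7+0-9=0
First extinction: pred at step 1

Answer: 1 pred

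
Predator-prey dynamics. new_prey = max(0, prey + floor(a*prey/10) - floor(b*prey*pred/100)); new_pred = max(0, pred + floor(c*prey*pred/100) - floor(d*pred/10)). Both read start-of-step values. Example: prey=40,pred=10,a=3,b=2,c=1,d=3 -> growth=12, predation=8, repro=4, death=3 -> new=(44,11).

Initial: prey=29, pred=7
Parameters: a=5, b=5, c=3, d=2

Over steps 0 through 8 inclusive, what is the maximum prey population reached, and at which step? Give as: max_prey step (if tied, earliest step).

Answer: 33 1

Derivation:
Step 1: prey: 29+14-10=33; pred: 7+6-1=12
Step 2: prey: 33+16-19=30; pred: 12+11-2=21
Step 3: prey: 30+15-31=14; pred: 21+18-4=35
Step 4: prey: 14+7-24=0; pred: 35+14-7=42
Step 5: prey: 0+0-0=0; pred: 42+0-8=34
Step 6: prey: 0+0-0=0; pred: 34+0-6=28
Step 7: prey: 0+0-0=0; pred: 28+0-5=23
Step 8: prey: 0+0-0=0; pred: 23+0-4=19
Max prey = 33 at step 1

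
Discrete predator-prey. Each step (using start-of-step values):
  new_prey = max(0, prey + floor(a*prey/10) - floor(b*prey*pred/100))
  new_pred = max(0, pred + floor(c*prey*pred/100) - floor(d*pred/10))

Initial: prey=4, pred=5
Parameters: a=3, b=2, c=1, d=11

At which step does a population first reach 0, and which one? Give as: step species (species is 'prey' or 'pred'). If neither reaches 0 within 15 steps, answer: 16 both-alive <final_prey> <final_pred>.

Answer: 1 pred

Derivation:
Step 1: prey: 4+1-0=5; pred: 5+0-5=0
First extinction: pred at step 1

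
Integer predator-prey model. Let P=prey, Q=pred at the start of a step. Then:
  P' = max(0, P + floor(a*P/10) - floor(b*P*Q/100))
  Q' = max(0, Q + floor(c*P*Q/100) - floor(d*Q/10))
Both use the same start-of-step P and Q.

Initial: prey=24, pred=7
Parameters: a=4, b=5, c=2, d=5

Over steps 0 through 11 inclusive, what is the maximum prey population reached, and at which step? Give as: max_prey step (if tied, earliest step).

Answer: 32 5

Derivation:
Step 1: prey: 24+9-8=25; pred: 7+3-3=7
Step 2: prey: 25+10-8=27; pred: 7+3-3=7
Step 3: prey: 27+10-9=28; pred: 7+3-3=7
Step 4: prey: 28+11-9=30; pred: 7+3-3=7
Step 5: prey: 30+12-10=32; pred: 7+4-3=8
Step 6: prey: 32+12-12=32; pred: 8+5-4=9
Step 7: prey: 32+12-14=30; pred: 9+5-4=10
Step 8: prey: 30+12-15=27; pred: 10+6-5=11
Step 9: prey: 27+10-14=23; pred: 11+5-5=11
Step 10: prey: 23+9-12=20; pred: 11+5-5=11
Step 11: prey: 20+8-11=17; pred: 11+4-5=10
Max prey = 32 at step 5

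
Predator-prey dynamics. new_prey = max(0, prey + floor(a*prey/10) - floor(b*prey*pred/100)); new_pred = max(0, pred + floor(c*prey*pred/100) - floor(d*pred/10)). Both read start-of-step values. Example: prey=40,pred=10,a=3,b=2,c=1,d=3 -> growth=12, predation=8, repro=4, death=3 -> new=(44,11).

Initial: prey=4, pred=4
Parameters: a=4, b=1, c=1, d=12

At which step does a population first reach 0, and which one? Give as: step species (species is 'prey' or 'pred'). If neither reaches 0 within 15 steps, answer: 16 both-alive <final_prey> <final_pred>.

Answer: 1 pred

Derivation:
Step 1: prey: 4+1-0=5; pred: 4+0-4=0
First extinction: pred at step 1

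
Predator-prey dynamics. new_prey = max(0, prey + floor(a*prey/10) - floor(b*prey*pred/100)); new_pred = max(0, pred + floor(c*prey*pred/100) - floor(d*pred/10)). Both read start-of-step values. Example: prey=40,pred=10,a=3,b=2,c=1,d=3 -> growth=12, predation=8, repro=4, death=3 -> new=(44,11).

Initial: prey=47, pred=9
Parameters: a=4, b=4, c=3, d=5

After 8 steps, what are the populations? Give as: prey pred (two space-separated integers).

Answer: 0 2

Derivation:
Step 1: prey: 47+18-16=49; pred: 9+12-4=17
Step 2: prey: 49+19-33=35; pred: 17+24-8=33
Step 3: prey: 35+14-46=3; pred: 33+34-16=51
Step 4: prey: 3+1-6=0; pred: 51+4-25=30
Step 5: prey: 0+0-0=0; pred: 30+0-15=15
Step 6: prey: 0+0-0=0; pred: 15+0-7=8
Step 7: prey: 0+0-0=0; pred: 8+0-4=4
Step 8: prey: 0+0-0=0; pred: 4+0-2=2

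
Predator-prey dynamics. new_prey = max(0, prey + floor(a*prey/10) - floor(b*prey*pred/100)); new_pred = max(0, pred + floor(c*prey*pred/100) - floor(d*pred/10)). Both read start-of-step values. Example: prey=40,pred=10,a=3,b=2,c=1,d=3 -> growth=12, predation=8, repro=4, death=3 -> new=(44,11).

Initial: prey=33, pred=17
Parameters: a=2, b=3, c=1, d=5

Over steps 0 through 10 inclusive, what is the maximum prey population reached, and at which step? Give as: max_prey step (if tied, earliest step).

Step 1: prey: 33+6-16=23; pred: 17+5-8=14
Step 2: prey: 23+4-9=18; pred: 14+3-7=10
Step 3: prey: 18+3-5=16; pred: 10+1-5=6
Step 4: prey: 16+3-2=17; pred: 6+0-3=3
Step 5: prey: 17+3-1=19; pred: 3+0-1=2
Step 6: prey: 19+3-1=21; pred: 2+0-1=1
Step 7: prey: 21+4-0=25; pred: 1+0-0=1
Step 8: prey: 25+5-0=30; pred: 1+0-0=1
Step 9: prey: 30+6-0=36; pred: 1+0-0=1
Step 10: prey: 36+7-1=42; pred: 1+0-0=1
Max prey = 42 at step 10

Answer: 42 10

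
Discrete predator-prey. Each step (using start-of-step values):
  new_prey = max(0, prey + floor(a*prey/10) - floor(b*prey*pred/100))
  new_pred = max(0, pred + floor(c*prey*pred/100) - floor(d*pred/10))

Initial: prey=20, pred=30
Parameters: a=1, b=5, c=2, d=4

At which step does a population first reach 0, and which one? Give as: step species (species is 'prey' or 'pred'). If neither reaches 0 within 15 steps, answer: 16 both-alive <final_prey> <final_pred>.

Step 1: prey: 20+2-30=0; pred: 30+12-12=30
First extinction: prey at step 1

Answer: 1 prey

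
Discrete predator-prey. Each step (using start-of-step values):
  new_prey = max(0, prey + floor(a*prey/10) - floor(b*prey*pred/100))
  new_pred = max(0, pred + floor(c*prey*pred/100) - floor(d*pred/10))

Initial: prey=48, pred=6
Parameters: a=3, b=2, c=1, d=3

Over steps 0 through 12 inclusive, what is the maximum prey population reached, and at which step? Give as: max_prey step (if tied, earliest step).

Answer: 84 4

Derivation:
Step 1: prey: 48+14-5=57; pred: 6+2-1=7
Step 2: prey: 57+17-7=67; pred: 7+3-2=8
Step 3: prey: 67+20-10=77; pred: 8+5-2=11
Step 4: prey: 77+23-16=84; pred: 11+8-3=16
Step 5: prey: 84+25-26=83; pred: 16+13-4=25
Step 6: prey: 83+24-41=66; pred: 25+20-7=38
Step 7: prey: 66+19-50=35; pred: 38+25-11=52
Step 8: prey: 35+10-36=9; pred: 52+18-15=55
Step 9: prey: 9+2-9=2; pred: 55+4-16=43
Step 10: prey: 2+0-1=1; pred: 43+0-12=31
Step 11: prey: 1+0-0=1; pred: 31+0-9=22
Step 12: prey: 1+0-0=1; pred: 22+0-6=16
Max prey = 84 at step 4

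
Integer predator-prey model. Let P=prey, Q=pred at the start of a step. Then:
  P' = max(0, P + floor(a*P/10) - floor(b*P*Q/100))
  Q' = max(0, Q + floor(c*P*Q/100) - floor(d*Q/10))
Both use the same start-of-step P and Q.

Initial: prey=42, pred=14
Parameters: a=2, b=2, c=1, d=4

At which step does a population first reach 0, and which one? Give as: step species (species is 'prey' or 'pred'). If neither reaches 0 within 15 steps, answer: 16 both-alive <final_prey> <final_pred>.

Step 1: prey: 42+8-11=39; pred: 14+5-5=14
Step 2: prey: 39+7-10=36; pred: 14+5-5=14
Step 3: prey: 36+7-10=33; pred: 14+5-5=14
Step 4: prey: 33+6-9=30; pred: 14+4-5=13
Step 5: prey: 30+6-7=29; pred: 13+3-5=11
Step 6: prey: 29+5-6=28; pred: 11+3-4=10
Step 7: prey: 28+5-5=28; pred: 10+2-4=8
Step 8: prey: 28+5-4=29; pred: 8+2-3=7
Step 9: prey: 29+5-4=30; pred: 7+2-2=7
Step 10: prey: 30+6-4=32; pred: 7+2-2=7
Step 11: prey: 32+6-4=34; pred: 7+2-2=7
Step 12: prey: 34+6-4=36; pred: 7+2-2=7
Step 13: prey: 36+7-5=38; pred: 7+2-2=7
Step 14: prey: 38+7-5=40; pred: 7+2-2=7
Step 15: prey: 40+8-5=43; pred: 7+2-2=7
No extinction within 15 steps

Answer: 16 both-alive 43 7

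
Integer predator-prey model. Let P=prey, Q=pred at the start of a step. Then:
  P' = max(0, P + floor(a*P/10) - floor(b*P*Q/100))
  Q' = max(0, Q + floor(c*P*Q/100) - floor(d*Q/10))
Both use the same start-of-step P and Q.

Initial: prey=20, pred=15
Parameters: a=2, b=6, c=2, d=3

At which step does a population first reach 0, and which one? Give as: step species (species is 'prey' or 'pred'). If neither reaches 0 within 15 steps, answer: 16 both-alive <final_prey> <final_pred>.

Answer: 16 both-alive 1 3

Derivation:
Step 1: prey: 20+4-18=6; pred: 15+6-4=17
Step 2: prey: 6+1-6=1; pred: 17+2-5=14
Step 3: prey: 1+0-0=1; pred: 14+0-4=10
Step 4: prey: 1+0-0=1; pred: 10+0-3=7
Step 5: prey: 1+0-0=1; pred: 7+0-2=5
Step 6: prey: 1+0-0=1; pred: 5+0-1=4
Step 7: prey: 1+0-0=1; pred: 4+0-1=3
Step 8: prey: 1+0-0=1; pred: 3+0-0=3
Steps 9-15: state stable at prey=1, pred=3 (no change)
No extinction within 15 steps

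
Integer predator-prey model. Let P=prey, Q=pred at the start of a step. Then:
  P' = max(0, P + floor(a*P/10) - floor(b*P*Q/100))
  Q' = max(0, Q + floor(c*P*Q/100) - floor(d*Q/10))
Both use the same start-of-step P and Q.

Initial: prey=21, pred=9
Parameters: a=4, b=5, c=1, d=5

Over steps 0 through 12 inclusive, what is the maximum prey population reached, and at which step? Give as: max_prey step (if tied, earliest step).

Answer: 235 11

Derivation:
Step 1: prey: 21+8-9=20; pred: 9+1-4=6
Step 2: prey: 20+8-6=22; pred: 6+1-3=4
Step 3: prey: 22+8-4=26; pred: 4+0-2=2
Step 4: prey: 26+10-2=34; pred: 2+0-1=1
Step 5: prey: 34+13-1=46; pred: 1+0-0=1
Step 6: prey: 46+18-2=62; pred: 1+0-0=1
Step 7: prey: 62+24-3=83; pred: 1+0-0=1
Step 8: prey: 83+33-4=112; pred: 1+0-0=1
Step 9: prey: 112+44-5=151; pred: 1+1-0=2
Step 10: prey: 151+60-15=196; pred: 2+3-1=4
Step 11: prey: 196+78-39=235; pred: 4+7-2=9
Step 12: prey: 235+94-105=224; pred: 9+21-4=26
Max prey = 235 at step 11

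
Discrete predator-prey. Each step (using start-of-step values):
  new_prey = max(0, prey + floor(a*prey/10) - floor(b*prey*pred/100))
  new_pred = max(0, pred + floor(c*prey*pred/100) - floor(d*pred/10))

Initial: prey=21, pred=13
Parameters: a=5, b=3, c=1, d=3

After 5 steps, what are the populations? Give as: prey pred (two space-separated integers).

Answer: 44 10

Derivation:
Step 1: prey: 21+10-8=23; pred: 13+2-3=12
Step 2: prey: 23+11-8=26; pred: 12+2-3=11
Step 3: prey: 26+13-8=31; pred: 11+2-3=10
Step 4: prey: 31+15-9=37; pred: 10+3-3=10
Step 5: prey: 37+18-11=44; pred: 10+3-3=10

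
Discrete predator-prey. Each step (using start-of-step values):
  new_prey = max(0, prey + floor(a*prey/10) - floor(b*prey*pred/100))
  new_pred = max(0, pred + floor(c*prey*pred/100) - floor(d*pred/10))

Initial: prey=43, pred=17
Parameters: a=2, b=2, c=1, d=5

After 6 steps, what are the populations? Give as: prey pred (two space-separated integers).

Answer: 34 6

Derivation:
Step 1: prey: 43+8-14=37; pred: 17+7-8=16
Step 2: prey: 37+7-11=33; pred: 16+5-8=13
Step 3: prey: 33+6-8=31; pred: 13+4-6=11
Step 4: prey: 31+6-6=31; pred: 11+3-5=9
Step 5: prey: 31+6-5=32; pred: 9+2-4=7
Step 6: prey: 32+6-4=34; pred: 7+2-3=6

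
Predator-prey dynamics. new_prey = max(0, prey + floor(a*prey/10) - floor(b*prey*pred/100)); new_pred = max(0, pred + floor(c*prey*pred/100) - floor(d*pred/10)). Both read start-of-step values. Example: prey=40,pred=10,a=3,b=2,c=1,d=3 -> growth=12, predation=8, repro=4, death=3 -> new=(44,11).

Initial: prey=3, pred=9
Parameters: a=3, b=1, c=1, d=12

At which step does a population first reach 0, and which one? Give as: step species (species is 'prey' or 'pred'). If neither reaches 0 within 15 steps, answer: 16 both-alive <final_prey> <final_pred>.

Step 1: prey: 3+0-0=3; pred: 9+0-10=0
First extinction: pred at step 1

Answer: 1 pred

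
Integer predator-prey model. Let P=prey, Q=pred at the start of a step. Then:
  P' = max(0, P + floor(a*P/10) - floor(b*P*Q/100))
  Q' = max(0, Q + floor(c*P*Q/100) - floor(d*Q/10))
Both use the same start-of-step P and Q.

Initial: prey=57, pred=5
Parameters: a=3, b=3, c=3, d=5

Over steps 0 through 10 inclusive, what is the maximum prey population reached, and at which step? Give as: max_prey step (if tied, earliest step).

Step 1: prey: 57+17-8=66; pred: 5+8-2=11
Step 2: prey: 66+19-21=64; pred: 11+21-5=27
Step 3: prey: 64+19-51=32; pred: 27+51-13=65
Step 4: prey: 32+9-62=0; pred: 65+62-32=95
Step 5: prey: 0+0-0=0; pred: 95+0-47=48
Step 6: prey: 0+0-0=0; pred: 48+0-24=24
Step 7: prey: 0+0-0=0; pred: 24+0-12=12
Step 8: prey: 0+0-0=0; pred: 12+0-6=6
Step 9: prey: 0+0-0=0; pred: 6+0-3=3
Step 10: prey: 0+0-0=0; pred: 3+0-1=2
Max prey = 66 at step 1

Answer: 66 1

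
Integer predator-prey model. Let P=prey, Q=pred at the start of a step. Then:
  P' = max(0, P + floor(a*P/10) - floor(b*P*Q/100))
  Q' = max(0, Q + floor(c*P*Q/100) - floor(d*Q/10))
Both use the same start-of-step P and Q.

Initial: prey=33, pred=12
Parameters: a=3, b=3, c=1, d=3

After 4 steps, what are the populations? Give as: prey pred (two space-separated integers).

Step 1: prey: 33+9-11=31; pred: 12+3-3=12
Step 2: prey: 31+9-11=29; pred: 12+3-3=12
Step 3: prey: 29+8-10=27; pred: 12+3-3=12
Step 4: prey: 27+8-9=26; pred: 12+3-3=12

Answer: 26 12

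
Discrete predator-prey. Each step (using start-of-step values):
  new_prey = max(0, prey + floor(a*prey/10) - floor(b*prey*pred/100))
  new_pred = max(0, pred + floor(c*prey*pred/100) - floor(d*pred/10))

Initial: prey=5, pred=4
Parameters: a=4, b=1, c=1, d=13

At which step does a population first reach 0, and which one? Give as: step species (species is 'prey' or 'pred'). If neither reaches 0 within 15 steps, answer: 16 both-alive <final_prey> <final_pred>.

Step 1: prey: 5+2-0=7; pred: 4+0-5=0
First extinction: pred at step 1

Answer: 1 pred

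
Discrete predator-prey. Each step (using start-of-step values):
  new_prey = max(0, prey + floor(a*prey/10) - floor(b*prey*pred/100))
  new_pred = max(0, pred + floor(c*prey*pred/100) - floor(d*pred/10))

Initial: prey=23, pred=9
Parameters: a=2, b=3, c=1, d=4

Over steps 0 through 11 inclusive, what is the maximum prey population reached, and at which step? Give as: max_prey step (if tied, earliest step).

Answer: 53 11

Derivation:
Step 1: prey: 23+4-6=21; pred: 9+2-3=8
Step 2: prey: 21+4-5=20; pred: 8+1-3=6
Step 3: prey: 20+4-3=21; pred: 6+1-2=5
Step 4: prey: 21+4-3=22; pred: 5+1-2=4
Step 5: prey: 22+4-2=24; pred: 4+0-1=3
Step 6: prey: 24+4-2=26; pred: 3+0-1=2
Step 7: prey: 26+5-1=30; pred: 2+0-0=2
Step 8: prey: 30+6-1=35; pred: 2+0-0=2
Step 9: prey: 35+7-2=40; pred: 2+0-0=2
Step 10: prey: 40+8-2=46; pred: 2+0-0=2
Step 11: prey: 46+9-2=53; pred: 2+0-0=2
Max prey = 53 at step 11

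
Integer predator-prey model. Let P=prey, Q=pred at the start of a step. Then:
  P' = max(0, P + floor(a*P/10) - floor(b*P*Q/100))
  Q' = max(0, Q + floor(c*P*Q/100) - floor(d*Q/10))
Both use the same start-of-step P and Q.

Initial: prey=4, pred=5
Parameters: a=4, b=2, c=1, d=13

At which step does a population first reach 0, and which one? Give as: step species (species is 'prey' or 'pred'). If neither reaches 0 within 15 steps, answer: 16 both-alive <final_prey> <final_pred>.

Answer: 1 pred

Derivation:
Step 1: prey: 4+1-0=5; pred: 5+0-6=0
First extinction: pred at step 1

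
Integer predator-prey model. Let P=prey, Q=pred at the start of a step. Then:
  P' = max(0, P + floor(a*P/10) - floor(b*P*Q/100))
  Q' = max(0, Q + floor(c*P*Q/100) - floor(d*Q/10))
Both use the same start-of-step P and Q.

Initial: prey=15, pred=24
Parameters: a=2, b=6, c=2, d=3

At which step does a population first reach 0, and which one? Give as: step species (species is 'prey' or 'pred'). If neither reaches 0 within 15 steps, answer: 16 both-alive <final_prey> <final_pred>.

Answer: 1 prey

Derivation:
Step 1: prey: 15+3-21=0; pred: 24+7-7=24
First extinction: prey at step 1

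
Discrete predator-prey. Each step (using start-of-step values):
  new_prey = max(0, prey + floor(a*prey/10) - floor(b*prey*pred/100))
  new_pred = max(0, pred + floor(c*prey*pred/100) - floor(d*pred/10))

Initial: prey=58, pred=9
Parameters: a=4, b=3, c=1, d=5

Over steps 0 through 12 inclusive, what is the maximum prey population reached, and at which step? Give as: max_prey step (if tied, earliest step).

Answer: 78 3

Derivation:
Step 1: prey: 58+23-15=66; pred: 9+5-4=10
Step 2: prey: 66+26-19=73; pred: 10+6-5=11
Step 3: prey: 73+29-24=78; pred: 11+8-5=14
Step 4: prey: 78+31-32=77; pred: 14+10-7=17
Step 5: prey: 77+30-39=68; pred: 17+13-8=22
Step 6: prey: 68+27-44=51; pred: 22+14-11=25
Step 7: prey: 51+20-38=33; pred: 25+12-12=25
Step 8: prey: 33+13-24=22; pred: 25+8-12=21
Step 9: prey: 22+8-13=17; pred: 21+4-10=15
Step 10: prey: 17+6-7=16; pred: 15+2-7=10
Step 11: prey: 16+6-4=18; pred: 10+1-5=6
Step 12: prey: 18+7-3=22; pred: 6+1-3=4
Max prey = 78 at step 3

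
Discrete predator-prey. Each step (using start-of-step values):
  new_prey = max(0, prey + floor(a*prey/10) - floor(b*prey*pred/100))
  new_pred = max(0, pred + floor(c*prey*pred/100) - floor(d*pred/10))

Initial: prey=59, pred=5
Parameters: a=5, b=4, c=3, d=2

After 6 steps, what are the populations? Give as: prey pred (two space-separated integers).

Answer: 0 65

Derivation:
Step 1: prey: 59+29-11=77; pred: 5+8-1=12
Step 2: prey: 77+38-36=79; pred: 12+27-2=37
Step 3: prey: 79+39-116=2; pred: 37+87-7=117
Step 4: prey: 2+1-9=0; pred: 117+7-23=101
Step 5: prey: 0+0-0=0; pred: 101+0-20=81
Step 6: prey: 0+0-0=0; pred: 81+0-16=65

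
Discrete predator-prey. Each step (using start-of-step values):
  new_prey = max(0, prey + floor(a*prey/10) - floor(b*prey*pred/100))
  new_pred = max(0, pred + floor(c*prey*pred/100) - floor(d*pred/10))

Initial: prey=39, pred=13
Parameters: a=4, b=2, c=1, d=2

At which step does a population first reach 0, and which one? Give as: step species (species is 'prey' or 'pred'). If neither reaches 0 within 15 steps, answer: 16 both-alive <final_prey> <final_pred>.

Answer: 16 both-alive 4 11

Derivation:
Step 1: prey: 39+15-10=44; pred: 13+5-2=16
Step 2: prey: 44+17-14=47; pred: 16+7-3=20
Step 3: prey: 47+18-18=47; pred: 20+9-4=25
Step 4: prey: 47+18-23=42; pred: 25+11-5=31
Step 5: prey: 42+16-26=32; pred: 31+13-6=38
Step 6: prey: 32+12-24=20; pred: 38+12-7=43
Step 7: prey: 20+8-17=11; pred: 43+8-8=43
Step 8: prey: 11+4-9=6; pred: 43+4-8=39
Step 9: prey: 6+2-4=4; pred: 39+2-7=34
Step 10: prey: 4+1-2=3; pred: 34+1-6=29
Step 11: prey: 3+1-1=3; pred: 29+0-5=24
Step 12: prey: 3+1-1=3; pred: 24+0-4=20
Step 13: prey: 3+1-1=3; pred: 20+0-4=16
Step 14: prey: 3+1-0=4; pred: 16+0-3=13
Step 15: prey: 4+1-1=4; pred: 13+0-2=11
No extinction within 15 steps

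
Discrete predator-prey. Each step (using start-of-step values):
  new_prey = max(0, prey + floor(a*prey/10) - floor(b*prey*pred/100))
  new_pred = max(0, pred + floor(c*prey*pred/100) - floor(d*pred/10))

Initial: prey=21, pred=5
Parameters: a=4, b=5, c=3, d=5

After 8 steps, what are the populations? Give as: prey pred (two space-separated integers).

Answer: 4 11

Derivation:
Step 1: prey: 21+8-5=24; pred: 5+3-2=6
Step 2: prey: 24+9-7=26; pred: 6+4-3=7
Step 3: prey: 26+10-9=27; pred: 7+5-3=9
Step 4: prey: 27+10-12=25; pred: 9+7-4=12
Step 5: prey: 25+10-15=20; pred: 12+9-6=15
Step 6: prey: 20+8-15=13; pred: 15+9-7=17
Step 7: prey: 13+5-11=7; pred: 17+6-8=15
Step 8: prey: 7+2-5=4; pred: 15+3-7=11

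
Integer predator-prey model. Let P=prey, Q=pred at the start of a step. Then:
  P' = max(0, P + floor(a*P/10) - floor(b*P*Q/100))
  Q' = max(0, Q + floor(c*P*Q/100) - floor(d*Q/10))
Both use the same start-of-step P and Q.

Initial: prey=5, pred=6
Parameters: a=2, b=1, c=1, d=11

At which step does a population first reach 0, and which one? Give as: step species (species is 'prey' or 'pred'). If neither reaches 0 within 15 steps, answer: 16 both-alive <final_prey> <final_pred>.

Step 1: prey: 5+1-0=6; pred: 6+0-6=0
First extinction: pred at step 1

Answer: 1 pred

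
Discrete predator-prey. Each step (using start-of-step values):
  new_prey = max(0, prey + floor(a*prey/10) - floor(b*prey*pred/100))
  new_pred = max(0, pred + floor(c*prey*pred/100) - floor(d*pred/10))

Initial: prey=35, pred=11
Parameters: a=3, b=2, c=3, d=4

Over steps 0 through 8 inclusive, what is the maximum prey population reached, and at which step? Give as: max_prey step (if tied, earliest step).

Answer: 38 1

Derivation:
Step 1: prey: 35+10-7=38; pred: 11+11-4=18
Step 2: prey: 38+11-13=36; pred: 18+20-7=31
Step 3: prey: 36+10-22=24; pred: 31+33-12=52
Step 4: prey: 24+7-24=7; pred: 52+37-20=69
Step 5: prey: 7+2-9=0; pred: 69+14-27=56
Step 6: prey: 0+0-0=0; pred: 56+0-22=34
Step 7: prey: 0+0-0=0; pred: 34+0-13=21
Step 8: prey: 0+0-0=0; pred: 21+0-8=13
Max prey = 38 at step 1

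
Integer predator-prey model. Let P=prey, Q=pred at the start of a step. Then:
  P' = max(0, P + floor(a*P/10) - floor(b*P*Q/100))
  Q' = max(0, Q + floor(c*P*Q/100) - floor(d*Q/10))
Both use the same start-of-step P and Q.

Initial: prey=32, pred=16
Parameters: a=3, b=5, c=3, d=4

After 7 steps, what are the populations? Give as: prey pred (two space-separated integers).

Answer: 0 3

Derivation:
Step 1: prey: 32+9-25=16; pred: 16+15-6=25
Step 2: prey: 16+4-20=0; pred: 25+12-10=27
Step 3: prey: 0+0-0=0; pred: 27+0-10=17
Step 4: prey: 0+0-0=0; pred: 17+0-6=11
Step 5: prey: 0+0-0=0; pred: 11+0-4=7
Step 6: prey: 0+0-0=0; pred: 7+0-2=5
Step 7: prey: 0+0-0=0; pred: 5+0-2=3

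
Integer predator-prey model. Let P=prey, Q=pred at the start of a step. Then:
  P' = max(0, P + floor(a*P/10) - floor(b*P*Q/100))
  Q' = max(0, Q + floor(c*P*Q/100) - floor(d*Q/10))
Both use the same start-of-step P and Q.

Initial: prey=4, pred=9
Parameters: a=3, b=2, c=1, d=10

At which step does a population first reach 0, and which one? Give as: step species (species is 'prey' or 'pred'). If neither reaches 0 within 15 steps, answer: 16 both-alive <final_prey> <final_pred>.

Step 1: prey: 4+1-0=5; pred: 9+0-9=0
First extinction: pred at step 1

Answer: 1 pred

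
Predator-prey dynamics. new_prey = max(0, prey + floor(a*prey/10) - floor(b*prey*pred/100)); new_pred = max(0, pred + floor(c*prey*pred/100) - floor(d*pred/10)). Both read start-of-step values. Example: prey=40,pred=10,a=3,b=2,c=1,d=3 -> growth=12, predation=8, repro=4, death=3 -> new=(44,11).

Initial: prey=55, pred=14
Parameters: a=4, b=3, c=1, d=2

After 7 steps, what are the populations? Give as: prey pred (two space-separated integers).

Answer: 2 22

Derivation:
Step 1: prey: 55+22-23=54; pred: 14+7-2=19
Step 2: prey: 54+21-30=45; pred: 19+10-3=26
Step 3: prey: 45+18-35=28; pred: 26+11-5=32
Step 4: prey: 28+11-26=13; pred: 32+8-6=34
Step 5: prey: 13+5-13=5; pred: 34+4-6=32
Step 6: prey: 5+2-4=3; pred: 32+1-6=27
Step 7: prey: 3+1-2=2; pred: 27+0-5=22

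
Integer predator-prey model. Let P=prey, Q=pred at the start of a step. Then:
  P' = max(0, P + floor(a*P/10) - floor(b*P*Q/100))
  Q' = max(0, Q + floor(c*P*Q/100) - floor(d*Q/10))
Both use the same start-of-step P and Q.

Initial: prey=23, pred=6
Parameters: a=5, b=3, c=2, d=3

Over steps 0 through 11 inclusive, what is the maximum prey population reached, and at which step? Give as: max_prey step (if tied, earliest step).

Answer: 52 4

Derivation:
Step 1: prey: 23+11-4=30; pred: 6+2-1=7
Step 2: prey: 30+15-6=39; pred: 7+4-2=9
Step 3: prey: 39+19-10=48; pred: 9+7-2=14
Step 4: prey: 48+24-20=52; pred: 14+13-4=23
Step 5: prey: 52+26-35=43; pred: 23+23-6=40
Step 6: prey: 43+21-51=13; pred: 40+34-12=62
Step 7: prey: 13+6-24=0; pred: 62+16-18=60
Step 8: prey: 0+0-0=0; pred: 60+0-18=42
Step 9: prey: 0+0-0=0; pred: 42+0-12=30
Step 10: prey: 0+0-0=0; pred: 30+0-9=21
Step 11: prey: 0+0-0=0; pred: 21+0-6=15
Max prey = 52 at step 4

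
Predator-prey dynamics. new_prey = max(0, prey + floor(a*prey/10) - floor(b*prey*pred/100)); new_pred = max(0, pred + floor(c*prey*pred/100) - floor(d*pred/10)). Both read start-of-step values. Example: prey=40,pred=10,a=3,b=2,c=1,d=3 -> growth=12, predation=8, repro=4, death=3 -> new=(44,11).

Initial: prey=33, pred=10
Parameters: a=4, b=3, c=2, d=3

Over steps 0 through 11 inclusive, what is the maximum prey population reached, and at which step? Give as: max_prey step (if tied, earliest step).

Answer: 37 1

Derivation:
Step 1: prey: 33+13-9=37; pred: 10+6-3=13
Step 2: prey: 37+14-14=37; pred: 13+9-3=19
Step 3: prey: 37+14-21=30; pred: 19+14-5=28
Step 4: prey: 30+12-25=17; pred: 28+16-8=36
Step 5: prey: 17+6-18=5; pred: 36+12-10=38
Step 6: prey: 5+2-5=2; pred: 38+3-11=30
Step 7: prey: 2+0-1=1; pred: 30+1-9=22
Step 8: prey: 1+0-0=1; pred: 22+0-6=16
Step 9: prey: 1+0-0=1; pred: 16+0-4=12
Step 10: prey: 1+0-0=1; pred: 12+0-3=9
Step 11: prey: 1+0-0=1; pred: 9+0-2=7
Max prey = 37 at step 1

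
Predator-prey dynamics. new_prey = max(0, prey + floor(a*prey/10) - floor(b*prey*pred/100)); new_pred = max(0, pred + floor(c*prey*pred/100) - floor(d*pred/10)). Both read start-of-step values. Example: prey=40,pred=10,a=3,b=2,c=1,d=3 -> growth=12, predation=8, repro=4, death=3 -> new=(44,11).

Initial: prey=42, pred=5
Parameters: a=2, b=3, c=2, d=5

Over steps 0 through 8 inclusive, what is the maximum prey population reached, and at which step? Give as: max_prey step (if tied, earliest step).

Answer: 44 1

Derivation:
Step 1: prey: 42+8-6=44; pred: 5+4-2=7
Step 2: prey: 44+8-9=43; pred: 7+6-3=10
Step 3: prey: 43+8-12=39; pred: 10+8-5=13
Step 4: prey: 39+7-15=31; pred: 13+10-6=17
Step 5: prey: 31+6-15=22; pred: 17+10-8=19
Step 6: prey: 22+4-12=14; pred: 19+8-9=18
Step 7: prey: 14+2-7=9; pred: 18+5-9=14
Step 8: prey: 9+1-3=7; pred: 14+2-7=9
Max prey = 44 at step 1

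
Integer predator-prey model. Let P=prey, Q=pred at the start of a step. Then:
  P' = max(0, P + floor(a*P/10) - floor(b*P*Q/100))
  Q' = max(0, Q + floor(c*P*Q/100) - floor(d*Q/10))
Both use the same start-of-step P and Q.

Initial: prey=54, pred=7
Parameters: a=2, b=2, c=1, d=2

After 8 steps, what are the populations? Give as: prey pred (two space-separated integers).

Step 1: prey: 54+10-7=57; pred: 7+3-1=9
Step 2: prey: 57+11-10=58; pred: 9+5-1=13
Step 3: prey: 58+11-15=54; pred: 13+7-2=18
Step 4: prey: 54+10-19=45; pred: 18+9-3=24
Step 5: prey: 45+9-21=33; pred: 24+10-4=30
Step 6: prey: 33+6-19=20; pred: 30+9-6=33
Step 7: prey: 20+4-13=11; pred: 33+6-6=33
Step 8: prey: 11+2-7=6; pred: 33+3-6=30

Answer: 6 30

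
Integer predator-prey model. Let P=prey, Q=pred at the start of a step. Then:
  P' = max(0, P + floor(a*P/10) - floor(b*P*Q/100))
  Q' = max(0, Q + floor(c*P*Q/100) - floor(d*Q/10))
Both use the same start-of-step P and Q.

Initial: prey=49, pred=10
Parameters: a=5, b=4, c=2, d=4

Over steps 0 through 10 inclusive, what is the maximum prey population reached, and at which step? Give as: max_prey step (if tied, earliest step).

Step 1: prey: 49+24-19=54; pred: 10+9-4=15
Step 2: prey: 54+27-32=49; pred: 15+16-6=25
Step 3: prey: 49+24-49=24; pred: 25+24-10=39
Step 4: prey: 24+12-37=0; pred: 39+18-15=42
Step 5: prey: 0+0-0=0; pred: 42+0-16=26
Step 6: prey: 0+0-0=0; pred: 26+0-10=16
Step 7: prey: 0+0-0=0; pred: 16+0-6=10
Step 8: prey: 0+0-0=0; pred: 10+0-4=6
Step 9: prey: 0+0-0=0; pred: 6+0-2=4
Step 10: prey: 0+0-0=0; pred: 4+0-1=3
Max prey = 54 at step 1

Answer: 54 1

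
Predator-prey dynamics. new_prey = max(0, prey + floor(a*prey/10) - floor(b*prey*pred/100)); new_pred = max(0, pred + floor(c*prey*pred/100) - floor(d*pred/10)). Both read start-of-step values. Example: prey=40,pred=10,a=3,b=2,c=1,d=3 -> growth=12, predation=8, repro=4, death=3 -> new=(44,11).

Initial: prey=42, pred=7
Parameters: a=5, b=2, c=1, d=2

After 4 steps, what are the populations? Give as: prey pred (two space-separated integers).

Answer: 116 31

Derivation:
Step 1: prey: 42+21-5=58; pred: 7+2-1=8
Step 2: prey: 58+29-9=78; pred: 8+4-1=11
Step 3: prey: 78+39-17=100; pred: 11+8-2=17
Step 4: prey: 100+50-34=116; pred: 17+17-3=31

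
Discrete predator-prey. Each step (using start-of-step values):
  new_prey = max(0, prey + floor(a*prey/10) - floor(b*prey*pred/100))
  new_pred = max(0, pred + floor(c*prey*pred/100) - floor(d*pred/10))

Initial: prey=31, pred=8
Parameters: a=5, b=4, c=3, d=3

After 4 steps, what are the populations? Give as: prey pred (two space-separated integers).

Answer: 0 55

Derivation:
Step 1: prey: 31+15-9=37; pred: 8+7-2=13
Step 2: prey: 37+18-19=36; pred: 13+14-3=24
Step 3: prey: 36+18-34=20; pred: 24+25-7=42
Step 4: prey: 20+10-33=0; pred: 42+25-12=55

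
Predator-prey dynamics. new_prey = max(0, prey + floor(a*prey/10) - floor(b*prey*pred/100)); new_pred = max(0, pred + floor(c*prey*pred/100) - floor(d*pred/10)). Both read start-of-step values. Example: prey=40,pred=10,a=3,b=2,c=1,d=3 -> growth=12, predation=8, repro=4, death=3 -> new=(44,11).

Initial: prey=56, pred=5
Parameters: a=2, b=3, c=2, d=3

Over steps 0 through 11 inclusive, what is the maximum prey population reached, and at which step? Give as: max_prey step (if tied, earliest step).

Step 1: prey: 56+11-8=59; pred: 5+5-1=9
Step 2: prey: 59+11-15=55; pred: 9+10-2=17
Step 3: prey: 55+11-28=38; pred: 17+18-5=30
Step 4: prey: 38+7-34=11; pred: 30+22-9=43
Step 5: prey: 11+2-14=0; pred: 43+9-12=40
Step 6: prey: 0+0-0=0; pred: 40+0-12=28
Step 7: prey: 0+0-0=0; pred: 28+0-8=20
Step 8: prey: 0+0-0=0; pred: 20+0-6=14
Step 9: prey: 0+0-0=0; pred: 14+0-4=10
Step 10: prey: 0+0-0=0; pred: 10+0-3=7
Step 11: prey: 0+0-0=0; pred: 7+0-2=5
Max prey = 59 at step 1

Answer: 59 1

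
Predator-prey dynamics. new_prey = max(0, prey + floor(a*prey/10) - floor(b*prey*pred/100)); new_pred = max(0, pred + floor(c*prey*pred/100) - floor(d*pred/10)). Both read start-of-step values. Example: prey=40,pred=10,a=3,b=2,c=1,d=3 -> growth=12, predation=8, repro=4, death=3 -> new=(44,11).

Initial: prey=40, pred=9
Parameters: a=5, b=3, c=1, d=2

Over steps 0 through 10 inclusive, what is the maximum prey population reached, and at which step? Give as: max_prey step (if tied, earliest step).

Answer: 64 3

Derivation:
Step 1: prey: 40+20-10=50; pred: 9+3-1=11
Step 2: prey: 50+25-16=59; pred: 11+5-2=14
Step 3: prey: 59+29-24=64; pred: 14+8-2=20
Step 4: prey: 64+32-38=58; pred: 20+12-4=28
Step 5: prey: 58+29-48=39; pred: 28+16-5=39
Step 6: prey: 39+19-45=13; pred: 39+15-7=47
Step 7: prey: 13+6-18=1; pred: 47+6-9=44
Step 8: prey: 1+0-1=0; pred: 44+0-8=36
Step 9: prey: 0+0-0=0; pred: 36+0-7=29
Step 10: prey: 0+0-0=0; pred: 29+0-5=24
Max prey = 64 at step 3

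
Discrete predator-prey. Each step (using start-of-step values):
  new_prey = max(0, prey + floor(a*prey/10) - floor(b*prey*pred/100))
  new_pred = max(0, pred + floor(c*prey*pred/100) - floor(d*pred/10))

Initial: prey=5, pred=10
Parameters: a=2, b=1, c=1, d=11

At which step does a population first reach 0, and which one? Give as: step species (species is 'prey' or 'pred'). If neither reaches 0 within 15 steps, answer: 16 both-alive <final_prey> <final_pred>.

Answer: 1 pred

Derivation:
Step 1: prey: 5+1-0=6; pred: 10+0-11=0
First extinction: pred at step 1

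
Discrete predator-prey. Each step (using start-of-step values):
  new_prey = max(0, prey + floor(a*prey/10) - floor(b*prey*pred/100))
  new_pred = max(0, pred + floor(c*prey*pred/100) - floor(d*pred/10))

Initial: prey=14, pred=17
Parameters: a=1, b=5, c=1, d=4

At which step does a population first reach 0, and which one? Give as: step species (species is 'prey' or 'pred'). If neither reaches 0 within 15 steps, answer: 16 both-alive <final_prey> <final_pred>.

Answer: 16 both-alive 2 2

Derivation:
Step 1: prey: 14+1-11=4; pred: 17+2-6=13
Step 2: prey: 4+0-2=2; pred: 13+0-5=8
Step 3: prey: 2+0-0=2; pred: 8+0-3=5
Step 4: prey: 2+0-0=2; pred: 5+0-2=3
Step 5: prey: 2+0-0=2; pred: 3+0-1=2
Step 6: prey: 2+0-0=2; pred: 2+0-0=2
Steps 7-15: state stable at prey=2, pred=2 (no change)
No extinction within 15 steps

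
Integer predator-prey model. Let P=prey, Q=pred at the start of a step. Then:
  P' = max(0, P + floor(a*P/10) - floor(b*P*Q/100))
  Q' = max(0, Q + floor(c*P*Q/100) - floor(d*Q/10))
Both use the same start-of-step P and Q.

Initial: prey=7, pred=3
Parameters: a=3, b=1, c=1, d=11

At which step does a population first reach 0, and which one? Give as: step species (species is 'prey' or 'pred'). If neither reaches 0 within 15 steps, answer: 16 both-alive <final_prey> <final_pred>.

Answer: 1 pred

Derivation:
Step 1: prey: 7+2-0=9; pred: 3+0-3=0
First extinction: pred at step 1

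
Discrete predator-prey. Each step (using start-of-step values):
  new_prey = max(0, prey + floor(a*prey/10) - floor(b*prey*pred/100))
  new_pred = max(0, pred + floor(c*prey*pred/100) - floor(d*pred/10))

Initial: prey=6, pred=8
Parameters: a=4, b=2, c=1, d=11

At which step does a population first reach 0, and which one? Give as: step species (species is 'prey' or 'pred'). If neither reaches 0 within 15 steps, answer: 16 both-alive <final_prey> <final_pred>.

Step 1: prey: 6+2-0=8; pred: 8+0-8=0
First extinction: pred at step 1

Answer: 1 pred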